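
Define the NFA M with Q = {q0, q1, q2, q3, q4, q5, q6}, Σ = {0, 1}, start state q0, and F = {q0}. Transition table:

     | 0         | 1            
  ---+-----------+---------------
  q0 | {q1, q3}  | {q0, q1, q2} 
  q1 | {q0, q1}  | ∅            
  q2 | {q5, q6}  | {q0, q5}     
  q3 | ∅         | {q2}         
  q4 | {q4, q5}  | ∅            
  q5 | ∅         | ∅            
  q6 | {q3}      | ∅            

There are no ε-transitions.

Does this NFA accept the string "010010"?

No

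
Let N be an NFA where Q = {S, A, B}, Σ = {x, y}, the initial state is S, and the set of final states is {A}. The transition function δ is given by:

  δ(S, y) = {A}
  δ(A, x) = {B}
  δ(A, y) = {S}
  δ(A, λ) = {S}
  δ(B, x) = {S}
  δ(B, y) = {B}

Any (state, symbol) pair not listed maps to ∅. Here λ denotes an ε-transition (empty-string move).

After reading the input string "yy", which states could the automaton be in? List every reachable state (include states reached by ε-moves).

{S, A}

Start in {S}.
Read 'y': S→{A}; union {A}; ε-closure = {S, A}.
Read 'y': S→{A}, A→{S}; now {S, A}.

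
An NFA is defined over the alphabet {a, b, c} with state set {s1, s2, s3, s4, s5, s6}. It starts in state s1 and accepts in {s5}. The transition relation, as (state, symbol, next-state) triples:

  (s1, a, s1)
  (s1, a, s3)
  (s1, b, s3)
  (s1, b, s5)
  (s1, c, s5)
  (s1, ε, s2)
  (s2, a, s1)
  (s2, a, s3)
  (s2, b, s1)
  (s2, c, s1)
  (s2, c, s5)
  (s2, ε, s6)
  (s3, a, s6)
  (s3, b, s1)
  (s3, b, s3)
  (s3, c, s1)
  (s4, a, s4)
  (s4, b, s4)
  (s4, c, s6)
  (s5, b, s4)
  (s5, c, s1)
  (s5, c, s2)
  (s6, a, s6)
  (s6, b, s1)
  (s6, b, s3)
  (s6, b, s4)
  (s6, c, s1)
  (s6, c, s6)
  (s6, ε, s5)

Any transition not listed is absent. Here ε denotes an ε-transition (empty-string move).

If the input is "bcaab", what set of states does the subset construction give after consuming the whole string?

{s1, s2, s3, s4, s5, s6}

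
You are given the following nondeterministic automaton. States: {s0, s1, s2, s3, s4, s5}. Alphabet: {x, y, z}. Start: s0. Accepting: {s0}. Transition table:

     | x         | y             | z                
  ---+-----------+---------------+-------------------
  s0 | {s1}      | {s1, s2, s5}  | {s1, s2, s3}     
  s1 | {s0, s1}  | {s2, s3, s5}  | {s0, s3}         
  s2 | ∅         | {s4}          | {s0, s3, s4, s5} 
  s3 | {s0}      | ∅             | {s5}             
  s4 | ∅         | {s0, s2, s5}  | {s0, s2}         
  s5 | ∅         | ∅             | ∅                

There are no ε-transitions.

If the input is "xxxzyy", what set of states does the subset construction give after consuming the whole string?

Start in {s0}.
Read 'x': {s0} → {s1}.
Read 'x': {s1} → {s0, s1}.
Read 'x': {s0, s1} → {s0, s1}.
Read 'z': {s0, s1} → {s0, s1, s2, s3}.
Read 'y': {s0, s1, s2, s3} → {s1, s2, s3, s4, s5}.
Read 'y': {s1, s2, s3, s4, s5} → {s0, s2, s3, s4, s5}.

{s0, s2, s3, s4, s5}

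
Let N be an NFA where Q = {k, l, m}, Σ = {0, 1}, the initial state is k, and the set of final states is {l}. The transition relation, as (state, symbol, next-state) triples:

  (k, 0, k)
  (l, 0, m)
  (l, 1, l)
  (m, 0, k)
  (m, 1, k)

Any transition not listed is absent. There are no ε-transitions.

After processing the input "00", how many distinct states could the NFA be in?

1

Start in {k}.
Read '0': k→{k}; now {k}.
Read '0': k→{k}; now {k}.
That set has 1 state.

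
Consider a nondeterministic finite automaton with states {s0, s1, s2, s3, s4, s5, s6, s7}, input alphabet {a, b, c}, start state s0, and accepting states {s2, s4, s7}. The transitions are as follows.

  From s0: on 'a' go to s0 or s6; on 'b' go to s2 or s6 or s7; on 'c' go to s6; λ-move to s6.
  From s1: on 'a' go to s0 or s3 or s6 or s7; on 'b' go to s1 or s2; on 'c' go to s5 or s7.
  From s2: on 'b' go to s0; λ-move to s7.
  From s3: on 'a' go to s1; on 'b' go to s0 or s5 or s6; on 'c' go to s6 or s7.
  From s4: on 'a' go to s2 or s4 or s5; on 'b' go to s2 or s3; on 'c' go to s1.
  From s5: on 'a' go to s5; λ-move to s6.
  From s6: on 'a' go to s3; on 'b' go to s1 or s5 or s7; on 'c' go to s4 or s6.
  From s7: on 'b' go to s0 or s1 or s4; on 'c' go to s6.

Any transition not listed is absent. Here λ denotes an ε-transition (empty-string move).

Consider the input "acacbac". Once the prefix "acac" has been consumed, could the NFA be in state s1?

Yes

Start: ε-closure({s0}) = {s0, s6}.
Read 'a': s0→{s0, s6}, s6→{s3}; now {s0, s3, s6}.
Read 'c': s0→{s6}, s3→{s6, s7}, s6→{s4, s6}; now {s4, s6, s7}.
Read 'a': s4→{s2, s4, s5}, s6→{s3}, s7→∅; union {s2, s3, s4, s5}; ε-closure = {s2, s3, s4, s5, s6, s7}.
Read 'c': s2→∅, s3→{s6, s7}, s4→{s1}, s5→∅, s6→{s4, s6}, s7→{s6}; now {s1, s4, s6, s7}.
State s1 is in {s1, s4, s6, s7}.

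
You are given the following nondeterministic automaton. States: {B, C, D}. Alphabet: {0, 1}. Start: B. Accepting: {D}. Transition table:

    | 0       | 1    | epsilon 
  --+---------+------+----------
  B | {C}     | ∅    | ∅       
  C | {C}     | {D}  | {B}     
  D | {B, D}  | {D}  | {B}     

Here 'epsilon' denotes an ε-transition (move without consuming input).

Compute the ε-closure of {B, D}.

{B, D}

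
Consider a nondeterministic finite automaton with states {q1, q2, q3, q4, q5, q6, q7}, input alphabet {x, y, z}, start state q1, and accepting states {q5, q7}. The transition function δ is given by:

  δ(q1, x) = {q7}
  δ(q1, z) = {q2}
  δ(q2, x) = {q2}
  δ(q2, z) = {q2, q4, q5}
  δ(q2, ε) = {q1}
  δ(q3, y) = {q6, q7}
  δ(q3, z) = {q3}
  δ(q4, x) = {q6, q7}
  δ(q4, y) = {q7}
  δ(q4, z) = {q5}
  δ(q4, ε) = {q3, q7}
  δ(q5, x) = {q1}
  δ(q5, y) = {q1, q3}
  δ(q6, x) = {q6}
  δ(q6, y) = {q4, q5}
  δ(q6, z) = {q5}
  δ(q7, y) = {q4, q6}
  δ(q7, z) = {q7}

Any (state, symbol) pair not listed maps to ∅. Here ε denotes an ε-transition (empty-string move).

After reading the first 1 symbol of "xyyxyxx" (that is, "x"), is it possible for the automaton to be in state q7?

Yes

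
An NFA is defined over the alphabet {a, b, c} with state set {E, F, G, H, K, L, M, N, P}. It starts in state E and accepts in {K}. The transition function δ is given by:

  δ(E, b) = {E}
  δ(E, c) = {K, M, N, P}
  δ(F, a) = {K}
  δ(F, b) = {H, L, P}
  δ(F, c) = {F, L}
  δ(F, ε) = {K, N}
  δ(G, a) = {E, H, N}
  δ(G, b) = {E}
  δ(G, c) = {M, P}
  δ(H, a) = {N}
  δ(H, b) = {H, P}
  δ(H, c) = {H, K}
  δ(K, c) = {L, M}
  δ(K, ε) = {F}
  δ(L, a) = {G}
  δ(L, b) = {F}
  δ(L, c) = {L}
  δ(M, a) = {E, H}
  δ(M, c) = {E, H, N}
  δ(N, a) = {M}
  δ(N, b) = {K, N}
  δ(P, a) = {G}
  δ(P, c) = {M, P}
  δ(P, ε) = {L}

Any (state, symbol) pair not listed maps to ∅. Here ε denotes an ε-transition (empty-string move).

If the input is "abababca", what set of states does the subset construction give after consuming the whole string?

Start in {E}.
Read 'a': E→∅; now ∅.
The set is empty and remains empty for the remaining 7 symbols.

∅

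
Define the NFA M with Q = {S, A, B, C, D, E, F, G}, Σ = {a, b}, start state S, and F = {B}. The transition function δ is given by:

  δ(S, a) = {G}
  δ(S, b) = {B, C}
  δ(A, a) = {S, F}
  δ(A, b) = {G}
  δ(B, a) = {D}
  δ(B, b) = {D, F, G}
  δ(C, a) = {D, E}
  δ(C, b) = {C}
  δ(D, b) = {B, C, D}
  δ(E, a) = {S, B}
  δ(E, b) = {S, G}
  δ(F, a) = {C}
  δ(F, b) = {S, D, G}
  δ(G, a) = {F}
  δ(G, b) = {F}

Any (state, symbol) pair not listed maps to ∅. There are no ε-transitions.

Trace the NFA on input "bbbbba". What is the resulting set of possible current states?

{C, D, E, F, G}

Start in {S}.
Read 'b': {S} → {B, C}.
Read 'b': {B, C} → {C, D, F, G}.
Read 'b': {C, D, F, G} → {S, B, C, D, F, G}.
Read 'b': {S, B, C, D, F, G} → {S, B, C, D, F, G}.
Read 'b': {S, B, C, D, F, G} → {S, B, C, D, F, G}.
Read 'a': {S, B, C, D, F, G} → {C, D, E, F, G}.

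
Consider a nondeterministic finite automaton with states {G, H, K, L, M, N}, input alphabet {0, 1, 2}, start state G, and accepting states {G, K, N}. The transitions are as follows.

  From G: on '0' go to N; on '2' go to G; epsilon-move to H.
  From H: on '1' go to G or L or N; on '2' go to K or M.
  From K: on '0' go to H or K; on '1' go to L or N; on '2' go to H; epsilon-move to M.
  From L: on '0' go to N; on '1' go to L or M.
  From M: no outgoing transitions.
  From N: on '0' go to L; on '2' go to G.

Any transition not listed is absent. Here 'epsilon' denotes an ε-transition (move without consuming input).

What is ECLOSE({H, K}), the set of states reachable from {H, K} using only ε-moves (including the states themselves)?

Begin with {H, K}.
ε-move K → M; add M.

{H, K, M}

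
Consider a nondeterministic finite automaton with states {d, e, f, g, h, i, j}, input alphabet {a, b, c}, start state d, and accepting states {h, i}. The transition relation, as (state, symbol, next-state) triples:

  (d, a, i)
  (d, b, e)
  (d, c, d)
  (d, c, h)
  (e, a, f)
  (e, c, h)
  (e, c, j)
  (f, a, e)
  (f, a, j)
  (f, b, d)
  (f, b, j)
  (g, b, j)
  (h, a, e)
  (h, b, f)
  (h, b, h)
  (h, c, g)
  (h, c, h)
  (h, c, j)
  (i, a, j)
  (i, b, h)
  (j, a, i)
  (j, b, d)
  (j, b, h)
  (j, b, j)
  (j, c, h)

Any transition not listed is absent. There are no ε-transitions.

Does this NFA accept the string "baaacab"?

Start in {d}.
Read 'b': d→{e}; now {e}.
Read 'a': e→{f}; now {f}.
Read 'a': f→{e, j}; now {e, j}.
Read 'a': e→{f}, j→{i}; now {f, i}.
Read 'c': f→∅, i→∅; now ∅.
The set is empty and remains empty for the remaining 2 symbols.
The final set ∅ contains no accepting state.

No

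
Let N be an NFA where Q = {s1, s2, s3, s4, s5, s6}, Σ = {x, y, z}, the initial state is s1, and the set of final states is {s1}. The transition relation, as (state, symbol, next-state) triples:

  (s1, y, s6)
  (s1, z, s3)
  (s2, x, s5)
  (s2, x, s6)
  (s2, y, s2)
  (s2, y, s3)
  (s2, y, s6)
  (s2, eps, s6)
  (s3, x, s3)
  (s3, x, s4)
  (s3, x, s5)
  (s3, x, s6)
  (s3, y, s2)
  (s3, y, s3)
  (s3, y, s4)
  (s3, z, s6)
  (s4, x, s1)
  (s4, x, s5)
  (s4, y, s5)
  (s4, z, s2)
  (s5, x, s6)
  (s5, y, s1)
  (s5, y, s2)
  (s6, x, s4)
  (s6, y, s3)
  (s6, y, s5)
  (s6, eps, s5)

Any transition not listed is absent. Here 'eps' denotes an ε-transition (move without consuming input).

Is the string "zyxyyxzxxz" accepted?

No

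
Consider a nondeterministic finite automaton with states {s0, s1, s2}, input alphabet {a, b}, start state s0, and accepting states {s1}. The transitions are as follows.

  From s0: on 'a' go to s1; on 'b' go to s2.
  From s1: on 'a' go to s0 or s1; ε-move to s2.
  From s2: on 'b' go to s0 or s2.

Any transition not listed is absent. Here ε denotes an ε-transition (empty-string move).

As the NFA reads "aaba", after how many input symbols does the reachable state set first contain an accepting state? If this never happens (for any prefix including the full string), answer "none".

1

Start in {s0}.
Read 'a': s0→{s1}; union {s1}; ε-closure = {s1, s2}.
None of the earlier sets intersect F, but {s1, s2} does.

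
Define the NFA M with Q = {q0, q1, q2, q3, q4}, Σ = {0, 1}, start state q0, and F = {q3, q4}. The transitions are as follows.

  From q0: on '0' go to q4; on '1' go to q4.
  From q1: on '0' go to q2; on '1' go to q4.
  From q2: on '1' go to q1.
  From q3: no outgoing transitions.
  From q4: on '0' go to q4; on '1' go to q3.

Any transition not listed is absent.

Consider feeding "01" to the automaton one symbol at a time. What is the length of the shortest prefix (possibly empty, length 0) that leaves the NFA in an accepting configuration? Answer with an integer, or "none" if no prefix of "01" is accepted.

1

Start in {q0}.
Read '0': {q0} → {q4}.
None of the earlier sets intersect F, but {q4} does.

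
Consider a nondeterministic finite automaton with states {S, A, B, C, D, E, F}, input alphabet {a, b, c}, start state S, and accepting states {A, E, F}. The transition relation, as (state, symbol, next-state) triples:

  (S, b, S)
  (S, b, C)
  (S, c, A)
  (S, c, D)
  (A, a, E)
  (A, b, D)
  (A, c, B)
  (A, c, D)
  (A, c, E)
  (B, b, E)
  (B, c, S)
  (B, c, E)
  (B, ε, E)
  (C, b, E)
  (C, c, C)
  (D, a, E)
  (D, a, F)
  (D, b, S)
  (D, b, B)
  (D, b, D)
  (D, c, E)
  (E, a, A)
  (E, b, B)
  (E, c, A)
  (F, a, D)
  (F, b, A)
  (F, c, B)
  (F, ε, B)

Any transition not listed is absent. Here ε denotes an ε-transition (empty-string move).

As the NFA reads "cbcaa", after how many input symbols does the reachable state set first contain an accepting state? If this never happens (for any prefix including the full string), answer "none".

Start in {S}.
Read 'c': {S} → {A, D}.
None of the earlier sets intersect F, but {A, D} does.

1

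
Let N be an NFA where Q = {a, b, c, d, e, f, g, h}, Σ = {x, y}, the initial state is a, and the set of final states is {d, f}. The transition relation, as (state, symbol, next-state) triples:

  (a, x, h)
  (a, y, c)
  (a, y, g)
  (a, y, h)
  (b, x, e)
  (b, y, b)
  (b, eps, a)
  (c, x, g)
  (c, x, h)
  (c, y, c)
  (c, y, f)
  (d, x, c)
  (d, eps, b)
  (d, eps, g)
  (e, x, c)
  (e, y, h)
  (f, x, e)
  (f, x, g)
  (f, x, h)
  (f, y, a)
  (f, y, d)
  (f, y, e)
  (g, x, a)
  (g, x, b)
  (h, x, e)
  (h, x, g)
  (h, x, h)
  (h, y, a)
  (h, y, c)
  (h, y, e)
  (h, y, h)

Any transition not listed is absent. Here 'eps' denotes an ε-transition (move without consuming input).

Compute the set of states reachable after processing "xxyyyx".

{a, b, c, e, g, h}

Start in {a}.
Read 'x': a→{h}; now {h}.
Read 'x': h→{e, g, h}; now {e, g, h}.
Read 'y': e→{h}, g→∅, h→{a, c, e, h}; now {a, c, e, h}.
Read 'y': a→{c, g, h}, c→{c, f}, e→{h}, h→{a, c, e, h}; now {a, c, e, f, g, h}.
Read 'y': a→{c, g, h}, c→{c, f}, e→{h}, f→{a, d, e}, g→∅, h→{a, c, e, h}; union {a, c, d, e, f, g, h}; ε-closure = {a, b, c, d, e, f, g, h}.
Read 'x': a→{h}, b→{e}, c→{g, h}, d→{c}, e→{c}, f→{e, g, h}, g→{a, b}, h→{e, g, h}; now {a, b, c, e, g, h}.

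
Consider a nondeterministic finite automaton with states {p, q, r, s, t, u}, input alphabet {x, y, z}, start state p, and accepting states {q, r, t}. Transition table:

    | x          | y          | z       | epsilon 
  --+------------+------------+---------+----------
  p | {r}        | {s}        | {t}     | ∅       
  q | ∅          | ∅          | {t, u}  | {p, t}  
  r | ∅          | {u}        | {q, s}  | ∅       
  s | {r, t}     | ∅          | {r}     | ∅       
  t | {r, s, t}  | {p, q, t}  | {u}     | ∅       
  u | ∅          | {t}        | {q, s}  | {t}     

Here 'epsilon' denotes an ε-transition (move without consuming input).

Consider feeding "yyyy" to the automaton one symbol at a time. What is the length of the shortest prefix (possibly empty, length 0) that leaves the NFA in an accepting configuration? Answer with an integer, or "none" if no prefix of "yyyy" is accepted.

Start in {p}.
Read 'y': {p} → {s}.
Read 'y': {s} → ∅.
The set is empty and remains empty for the remaining 2 symbols.
No reachable set along the way intersects F.

none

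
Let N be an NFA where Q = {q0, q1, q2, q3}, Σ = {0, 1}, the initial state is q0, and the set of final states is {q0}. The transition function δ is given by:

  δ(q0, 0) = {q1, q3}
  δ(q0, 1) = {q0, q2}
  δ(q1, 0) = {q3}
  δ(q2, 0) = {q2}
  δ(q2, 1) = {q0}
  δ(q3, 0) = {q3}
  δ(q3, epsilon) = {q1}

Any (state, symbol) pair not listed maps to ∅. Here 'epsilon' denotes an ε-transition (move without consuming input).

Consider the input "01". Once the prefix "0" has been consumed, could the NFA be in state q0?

No

Start in {q0}.
Read '0': {q0} → {q1, q3}.
State q0 is not in {q1, q3}.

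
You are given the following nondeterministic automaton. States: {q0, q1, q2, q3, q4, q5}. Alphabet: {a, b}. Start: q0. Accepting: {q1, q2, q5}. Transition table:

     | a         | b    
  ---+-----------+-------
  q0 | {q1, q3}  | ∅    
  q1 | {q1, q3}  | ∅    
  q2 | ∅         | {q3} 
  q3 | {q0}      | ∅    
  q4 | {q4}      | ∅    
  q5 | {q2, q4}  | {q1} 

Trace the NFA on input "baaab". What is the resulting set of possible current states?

∅

Start in {q0}.
Read 'b': q0→∅; now ∅.
The set is empty and remains empty for the remaining 4 symbols.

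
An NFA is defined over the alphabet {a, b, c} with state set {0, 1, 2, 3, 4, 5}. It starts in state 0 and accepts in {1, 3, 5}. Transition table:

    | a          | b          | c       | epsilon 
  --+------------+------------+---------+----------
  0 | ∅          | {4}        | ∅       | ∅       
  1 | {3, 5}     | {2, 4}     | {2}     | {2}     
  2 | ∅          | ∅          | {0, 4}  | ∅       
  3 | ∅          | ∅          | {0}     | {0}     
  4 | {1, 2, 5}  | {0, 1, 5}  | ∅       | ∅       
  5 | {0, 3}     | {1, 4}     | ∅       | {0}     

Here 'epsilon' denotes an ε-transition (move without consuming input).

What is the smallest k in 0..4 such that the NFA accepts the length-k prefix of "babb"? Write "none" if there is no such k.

Start in {0}.
Read 'b': 0→{4}; now {4}.
Read 'a': 4→{1, 2, 5}; union {1, 2, 5}; ε-closure = {0, 1, 2, 5}.
None of the earlier sets intersect F, but {0, 1, 2, 5} does.

2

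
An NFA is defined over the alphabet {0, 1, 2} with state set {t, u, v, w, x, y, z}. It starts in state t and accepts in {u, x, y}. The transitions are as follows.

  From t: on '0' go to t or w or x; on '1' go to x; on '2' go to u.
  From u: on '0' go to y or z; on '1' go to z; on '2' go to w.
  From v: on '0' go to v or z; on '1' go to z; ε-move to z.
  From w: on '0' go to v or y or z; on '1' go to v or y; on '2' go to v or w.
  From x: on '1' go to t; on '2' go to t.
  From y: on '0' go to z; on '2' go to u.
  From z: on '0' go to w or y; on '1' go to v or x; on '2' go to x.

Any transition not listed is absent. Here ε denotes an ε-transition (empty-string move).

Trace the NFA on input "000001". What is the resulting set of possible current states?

Start in {t}.
Read '0': t→{t, w, x}; now {t, w, x}.
Read '0': t→{t, w, x}, w→{v, y, z}, x→∅; now {t, v, w, x, y, z}.
Read '0': t→{t, w, x}, v→{v, z}, w→{v, y, z}, x→∅, y→{z}, z→{w, y}; now {t, v, w, x, y, z}.
Read '0': t→{t, w, x}, v→{v, z}, w→{v, y, z}, x→∅, y→{z}, z→{w, y}; now {t, v, w, x, y, z}.
Read '0': t→{t, w, x}, v→{v, z}, w→{v, y, z}, x→∅, y→{z}, z→{w, y}; now {t, v, w, x, y, z}.
Read '1': t→{x}, v→{z}, w→{v, y}, x→{t}, y→∅, z→{v, x}; now {t, v, x, y, z}.

{t, v, x, y, z}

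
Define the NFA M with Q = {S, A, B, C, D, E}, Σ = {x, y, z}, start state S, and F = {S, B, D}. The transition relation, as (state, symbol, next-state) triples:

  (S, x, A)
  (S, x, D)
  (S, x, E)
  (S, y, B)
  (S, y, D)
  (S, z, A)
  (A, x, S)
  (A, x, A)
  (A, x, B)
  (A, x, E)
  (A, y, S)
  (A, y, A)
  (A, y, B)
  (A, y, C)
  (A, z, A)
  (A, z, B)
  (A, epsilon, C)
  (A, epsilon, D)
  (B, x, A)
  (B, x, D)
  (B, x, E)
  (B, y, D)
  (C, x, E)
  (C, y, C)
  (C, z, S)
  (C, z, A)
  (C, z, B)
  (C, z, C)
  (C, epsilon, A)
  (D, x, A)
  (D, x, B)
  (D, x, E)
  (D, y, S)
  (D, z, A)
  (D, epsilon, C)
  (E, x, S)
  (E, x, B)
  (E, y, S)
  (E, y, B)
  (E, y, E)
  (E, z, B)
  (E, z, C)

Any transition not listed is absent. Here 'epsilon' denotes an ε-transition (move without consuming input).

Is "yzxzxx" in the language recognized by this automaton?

Start in {S}.
Read 'y': S→{B, D}; union {B, D}; ε-closure = {A, B, C, D}.
Read 'z': A→{A, B}, B→∅, C→{S, A, B, C}, D→{A}; union {S, A, B, C}; ε-closure = {S, A, B, C, D}.
Read 'x': S→{A, D, E}, A→{S, A, B, E}, B→{A, D, E}, C→{E}, D→{A, B, E}; union {S, A, B, D, E}; ε-closure = {S, A, B, C, D, E}.
Read 'z': S→{A}, A→{A, B}, B→∅, C→{S, A, B, C}, D→{A}, E→{B, C}; union {S, A, B, C}; ε-closure = {S, A, B, C, D}.
Read 'x': S→{A, D, E}, A→{S, A, B, E}, B→{A, D, E}, C→{E}, D→{A, B, E}; union {S, A, B, D, E}; ε-closure = {S, A, B, C, D, E}.
Read 'x': S→{A, D, E}, A→{S, A, B, E}, B→{A, D, E}, C→{E}, D→{A, B, E}, E→{S, B}; union {S, A, B, D, E}; ε-closure = {S, A, B, C, D, E}.
The final set {S, A, B, C, D, E} contains the accepting states S, B, D.

Yes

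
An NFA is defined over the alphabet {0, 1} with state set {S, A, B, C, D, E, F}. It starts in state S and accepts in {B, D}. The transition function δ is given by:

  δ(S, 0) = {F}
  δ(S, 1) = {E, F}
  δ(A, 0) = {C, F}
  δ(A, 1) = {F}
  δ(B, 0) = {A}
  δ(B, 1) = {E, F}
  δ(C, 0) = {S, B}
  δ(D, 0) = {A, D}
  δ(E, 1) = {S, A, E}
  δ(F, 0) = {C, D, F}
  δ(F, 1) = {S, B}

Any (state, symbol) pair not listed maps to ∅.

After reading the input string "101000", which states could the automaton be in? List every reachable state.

Start in {S}.
Read '1': S→{E, F}; now {E, F}.
Read '0': E→∅, F→{C, D, F}; now {C, D, F}.
Read '1': C→∅, D→∅, F→{S, B}; now {S, B}.
Read '0': S→{F}, B→{A}; now {A, F}.
Read '0': A→{C, F}, F→{C, D, F}; now {C, D, F}.
Read '0': C→{S, B}, D→{A, D}, F→{C, D, F}; now {S, A, B, C, D, F}.

{S, A, B, C, D, F}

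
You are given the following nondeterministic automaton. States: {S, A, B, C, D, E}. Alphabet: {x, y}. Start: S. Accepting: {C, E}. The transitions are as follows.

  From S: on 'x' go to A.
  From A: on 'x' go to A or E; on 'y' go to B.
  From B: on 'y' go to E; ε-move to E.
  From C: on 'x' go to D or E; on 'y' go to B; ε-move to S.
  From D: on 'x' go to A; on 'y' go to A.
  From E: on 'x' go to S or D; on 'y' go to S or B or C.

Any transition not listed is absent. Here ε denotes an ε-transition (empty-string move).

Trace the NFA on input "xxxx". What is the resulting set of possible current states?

{S, A, D, E}

Start in {S}.
Read 'x': S→{A}; now {A}.
Read 'x': A→{A, E}; now {A, E}.
Read 'x': A→{A, E}, E→{S, D}; now {S, A, D, E}.
Read 'x': S→{A}, A→{A, E}, D→{A}, E→{S, D}; now {S, A, D, E}.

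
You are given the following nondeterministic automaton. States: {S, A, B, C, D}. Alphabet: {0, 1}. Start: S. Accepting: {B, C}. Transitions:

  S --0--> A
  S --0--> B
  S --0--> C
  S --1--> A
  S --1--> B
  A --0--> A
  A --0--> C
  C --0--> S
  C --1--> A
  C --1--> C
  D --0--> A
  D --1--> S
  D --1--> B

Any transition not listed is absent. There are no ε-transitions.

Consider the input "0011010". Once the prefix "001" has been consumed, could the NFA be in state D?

No

Start in {S}.
Read '0': {S} → {A, B, C}.
Read '0': {A, B, C} → {S, A, C}.
Read '1': {S, A, C} → {A, B, C}.
State D is not in {A, B, C}.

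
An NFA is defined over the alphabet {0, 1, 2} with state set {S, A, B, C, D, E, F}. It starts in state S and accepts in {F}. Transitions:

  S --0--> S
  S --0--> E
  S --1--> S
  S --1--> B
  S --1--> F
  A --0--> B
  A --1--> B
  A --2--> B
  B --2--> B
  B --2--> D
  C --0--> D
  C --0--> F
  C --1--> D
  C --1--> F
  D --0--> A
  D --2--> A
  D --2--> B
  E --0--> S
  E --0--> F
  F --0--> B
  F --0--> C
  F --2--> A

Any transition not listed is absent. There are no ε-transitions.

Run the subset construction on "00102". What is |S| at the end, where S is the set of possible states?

2

Start in {S}.
Read '0': S→{S, E}; now {S, E}.
Read '0': S→{S, E}, E→{S, F}; now {S, E, F}.
Read '1': S→{S, B, F}, E→∅, F→∅; now {S, B, F}.
Read '0': S→{S, E}, B→∅, F→{B, C}; now {S, B, C, E}.
Read '2': S→∅, B→{B, D}, C→∅, E→∅; now {B, D}.
That set has 2 states.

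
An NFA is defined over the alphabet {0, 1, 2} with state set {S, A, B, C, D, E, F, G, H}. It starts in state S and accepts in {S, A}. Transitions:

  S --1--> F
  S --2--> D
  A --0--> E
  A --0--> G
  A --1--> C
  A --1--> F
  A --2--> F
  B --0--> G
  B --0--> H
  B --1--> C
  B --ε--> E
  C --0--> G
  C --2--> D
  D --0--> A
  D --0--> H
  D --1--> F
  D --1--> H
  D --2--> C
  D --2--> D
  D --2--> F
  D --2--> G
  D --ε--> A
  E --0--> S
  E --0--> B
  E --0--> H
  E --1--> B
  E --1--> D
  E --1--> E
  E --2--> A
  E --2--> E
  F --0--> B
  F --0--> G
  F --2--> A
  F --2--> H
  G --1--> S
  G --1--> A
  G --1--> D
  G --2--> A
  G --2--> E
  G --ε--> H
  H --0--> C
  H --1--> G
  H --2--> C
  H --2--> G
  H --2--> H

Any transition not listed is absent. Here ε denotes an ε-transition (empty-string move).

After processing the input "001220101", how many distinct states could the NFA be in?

Start in {S}.
Read '0': {S} → ∅.
The set is empty and remains empty for the remaining 8 symbols.
That set has 0 states.

0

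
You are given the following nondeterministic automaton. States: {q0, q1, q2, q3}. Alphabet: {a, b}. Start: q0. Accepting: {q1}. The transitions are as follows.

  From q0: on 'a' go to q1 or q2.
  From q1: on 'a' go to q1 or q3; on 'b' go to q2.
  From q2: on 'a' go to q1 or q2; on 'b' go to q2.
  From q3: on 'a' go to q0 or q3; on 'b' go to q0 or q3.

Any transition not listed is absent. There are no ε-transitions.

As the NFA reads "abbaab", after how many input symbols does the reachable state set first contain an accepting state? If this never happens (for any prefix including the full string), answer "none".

Start in {q0}.
Read 'a': {q0} → {q1, q2}.
None of the earlier sets intersect F, but {q1, q2} does.

1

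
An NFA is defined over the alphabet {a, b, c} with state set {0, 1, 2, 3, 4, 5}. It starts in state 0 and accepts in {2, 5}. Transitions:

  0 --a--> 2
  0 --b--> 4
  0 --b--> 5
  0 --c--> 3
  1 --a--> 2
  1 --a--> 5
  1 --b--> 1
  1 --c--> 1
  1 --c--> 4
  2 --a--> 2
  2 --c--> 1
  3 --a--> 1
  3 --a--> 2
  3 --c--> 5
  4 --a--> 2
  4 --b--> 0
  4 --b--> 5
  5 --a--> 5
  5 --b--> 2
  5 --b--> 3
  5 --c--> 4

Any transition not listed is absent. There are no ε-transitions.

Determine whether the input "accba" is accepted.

Start in {0}.
Read 'a': 0→{2}; now {2}.
Read 'c': 2→{1}; now {1}.
Read 'c': 1→{1, 4}; now {1, 4}.
Read 'b': 1→{1}, 4→{0, 5}; now {0, 1, 5}.
Read 'a': 0→{2}, 1→{2, 5}, 5→{5}; now {2, 5}.
The final set {2, 5} contains the accepting states 2, 5.

Yes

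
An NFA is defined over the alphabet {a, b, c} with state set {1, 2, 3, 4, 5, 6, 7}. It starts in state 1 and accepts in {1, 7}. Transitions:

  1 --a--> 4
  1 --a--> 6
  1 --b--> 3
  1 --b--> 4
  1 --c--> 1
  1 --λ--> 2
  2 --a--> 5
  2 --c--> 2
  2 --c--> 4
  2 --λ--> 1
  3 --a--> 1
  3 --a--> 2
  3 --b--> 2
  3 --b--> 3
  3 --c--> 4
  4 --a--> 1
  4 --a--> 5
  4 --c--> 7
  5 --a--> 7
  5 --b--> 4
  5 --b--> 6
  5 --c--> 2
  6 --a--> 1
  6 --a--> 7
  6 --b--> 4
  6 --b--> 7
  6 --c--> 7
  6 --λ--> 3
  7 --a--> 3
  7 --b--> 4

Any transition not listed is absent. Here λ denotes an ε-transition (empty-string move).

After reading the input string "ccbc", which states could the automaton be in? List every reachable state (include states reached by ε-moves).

Start: ε-closure({1}) = {1, 2}.
Read 'c': {1, 2} → {1, 2, 4}.
Read 'c': {1, 2, 4} → {1, 2, 4, 7}.
Read 'b': {1, 2, 4, 7} → {3, 4}.
Read 'c': {3, 4} → {4, 7}.

{4, 7}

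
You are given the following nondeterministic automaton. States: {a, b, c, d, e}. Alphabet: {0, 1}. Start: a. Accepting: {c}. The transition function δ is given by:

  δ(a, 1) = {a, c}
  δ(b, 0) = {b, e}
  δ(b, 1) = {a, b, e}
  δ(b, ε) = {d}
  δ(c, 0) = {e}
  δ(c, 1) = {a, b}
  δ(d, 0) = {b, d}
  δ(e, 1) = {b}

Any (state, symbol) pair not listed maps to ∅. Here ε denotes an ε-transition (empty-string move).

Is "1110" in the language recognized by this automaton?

Start in {a}.
Read '1': {a} → {a, c}.
Read '1': {a, c} → {a, b, c, d}.
Read '1': {a, b, c, d} → {a, b, c, d, e}.
Read '0': {a, b, c, d, e} → {b, d, e}.
The final set {b, d, e} contains no accepting state.

No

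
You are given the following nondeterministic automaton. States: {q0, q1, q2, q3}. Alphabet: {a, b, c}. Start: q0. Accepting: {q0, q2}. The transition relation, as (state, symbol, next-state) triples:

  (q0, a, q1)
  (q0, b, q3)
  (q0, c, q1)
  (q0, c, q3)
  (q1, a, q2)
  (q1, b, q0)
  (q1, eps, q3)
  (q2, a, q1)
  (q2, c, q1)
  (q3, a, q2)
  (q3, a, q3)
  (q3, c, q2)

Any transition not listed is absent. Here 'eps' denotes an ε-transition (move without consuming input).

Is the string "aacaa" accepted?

Yes

Start in {q0}.
Read 'a': {q0} → {q1, q3}.
Read 'a': {q1, q3} → {q2, q3}.
Read 'c': {q2, q3} → {q1, q2, q3}.
Read 'a': {q1, q2, q3} → {q1, q2, q3}.
Read 'a': {q1, q2, q3} → {q1, q2, q3}.
The final set {q1, q2, q3} contains the accepting state q2.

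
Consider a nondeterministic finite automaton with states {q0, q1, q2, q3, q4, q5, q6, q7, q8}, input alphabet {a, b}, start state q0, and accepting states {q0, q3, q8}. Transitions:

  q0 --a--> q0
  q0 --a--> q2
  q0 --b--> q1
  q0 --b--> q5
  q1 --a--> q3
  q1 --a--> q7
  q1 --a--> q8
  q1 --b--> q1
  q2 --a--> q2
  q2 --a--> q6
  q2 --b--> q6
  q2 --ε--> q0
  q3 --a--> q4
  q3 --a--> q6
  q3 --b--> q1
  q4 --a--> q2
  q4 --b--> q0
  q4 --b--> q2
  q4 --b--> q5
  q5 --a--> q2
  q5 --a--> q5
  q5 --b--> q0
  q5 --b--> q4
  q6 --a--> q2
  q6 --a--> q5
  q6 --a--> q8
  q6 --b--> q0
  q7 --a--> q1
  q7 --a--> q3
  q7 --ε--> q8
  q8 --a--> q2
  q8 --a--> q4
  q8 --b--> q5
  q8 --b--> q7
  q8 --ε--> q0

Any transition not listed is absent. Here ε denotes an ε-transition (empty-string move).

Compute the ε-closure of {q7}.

Begin with {q7}.
ε-move q7 → q8; add q8.
ε-move q8 → q0; add q0.

{q0, q7, q8}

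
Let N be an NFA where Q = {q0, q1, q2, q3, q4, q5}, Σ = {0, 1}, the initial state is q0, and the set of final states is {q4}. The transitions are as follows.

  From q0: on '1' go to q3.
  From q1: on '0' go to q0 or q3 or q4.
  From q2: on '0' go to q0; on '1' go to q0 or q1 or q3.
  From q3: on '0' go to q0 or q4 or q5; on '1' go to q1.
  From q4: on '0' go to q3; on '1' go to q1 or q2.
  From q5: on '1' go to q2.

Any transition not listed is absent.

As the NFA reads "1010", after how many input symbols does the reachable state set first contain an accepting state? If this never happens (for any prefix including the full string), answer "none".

Start in {q0}.
Read '1': q0→{q3}; now {q3}.
Read '0': q3→{q0, q4, q5}; now {q0, q4, q5}.
None of the earlier sets intersect F, but {q0, q4, q5} does.

2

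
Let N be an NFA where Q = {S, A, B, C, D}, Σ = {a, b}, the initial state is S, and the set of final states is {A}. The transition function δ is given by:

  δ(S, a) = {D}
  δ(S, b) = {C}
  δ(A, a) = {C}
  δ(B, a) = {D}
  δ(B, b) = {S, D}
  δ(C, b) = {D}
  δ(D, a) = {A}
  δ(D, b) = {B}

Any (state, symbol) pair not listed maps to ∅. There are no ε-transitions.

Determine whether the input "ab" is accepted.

No

Start in {S}.
Read 'a': {S} → {D}.
Read 'b': {D} → {B}.
The final set {B} contains no accepting state.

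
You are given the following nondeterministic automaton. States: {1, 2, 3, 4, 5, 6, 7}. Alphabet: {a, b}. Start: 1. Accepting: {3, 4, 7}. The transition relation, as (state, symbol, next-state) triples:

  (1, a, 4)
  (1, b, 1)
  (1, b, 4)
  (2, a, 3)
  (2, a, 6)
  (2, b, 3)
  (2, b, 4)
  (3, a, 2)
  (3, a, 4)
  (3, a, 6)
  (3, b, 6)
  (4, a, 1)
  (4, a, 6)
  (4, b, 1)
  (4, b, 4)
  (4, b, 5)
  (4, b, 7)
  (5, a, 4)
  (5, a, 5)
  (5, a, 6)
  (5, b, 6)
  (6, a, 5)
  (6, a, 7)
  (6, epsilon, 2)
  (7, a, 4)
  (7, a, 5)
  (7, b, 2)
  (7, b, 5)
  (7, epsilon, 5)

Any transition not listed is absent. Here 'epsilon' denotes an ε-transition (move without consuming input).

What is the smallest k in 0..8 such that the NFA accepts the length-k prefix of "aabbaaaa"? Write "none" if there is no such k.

Start in {1}.
Read 'a': 1→{4}; now {4}.
None of the earlier sets intersect F, but {4} does.

1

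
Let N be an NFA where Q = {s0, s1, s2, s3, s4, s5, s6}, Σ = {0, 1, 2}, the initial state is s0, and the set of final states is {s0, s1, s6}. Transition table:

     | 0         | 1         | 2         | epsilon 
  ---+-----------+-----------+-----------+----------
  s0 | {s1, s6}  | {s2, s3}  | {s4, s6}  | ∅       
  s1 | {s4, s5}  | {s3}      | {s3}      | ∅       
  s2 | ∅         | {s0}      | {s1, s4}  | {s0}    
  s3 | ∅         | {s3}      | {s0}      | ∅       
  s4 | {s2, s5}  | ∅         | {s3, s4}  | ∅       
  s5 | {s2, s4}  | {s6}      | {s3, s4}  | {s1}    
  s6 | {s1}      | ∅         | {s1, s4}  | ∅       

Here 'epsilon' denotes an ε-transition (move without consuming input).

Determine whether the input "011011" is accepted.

No

Start in {s0}.
Read '0': {s0} → {s1, s6}.
Read '1': {s1, s6} → {s3}.
Read '1': {s3} → {s3}.
Read '0': {s3} → ∅.
The set is empty and remains empty for the remaining 2 symbols.
The final set ∅ contains no accepting state.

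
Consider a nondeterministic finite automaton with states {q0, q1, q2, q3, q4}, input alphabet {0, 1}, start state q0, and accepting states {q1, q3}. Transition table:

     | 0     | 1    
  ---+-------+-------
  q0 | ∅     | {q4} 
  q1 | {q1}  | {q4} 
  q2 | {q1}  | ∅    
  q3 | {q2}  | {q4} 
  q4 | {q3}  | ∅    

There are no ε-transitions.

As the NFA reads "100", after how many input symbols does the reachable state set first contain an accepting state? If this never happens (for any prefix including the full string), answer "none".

Start in {q0}.
Read '1': q0→{q4}; now {q4}.
Read '0': q4→{q3}; now {q3}.
None of the earlier sets intersect F, but {q3} does.

2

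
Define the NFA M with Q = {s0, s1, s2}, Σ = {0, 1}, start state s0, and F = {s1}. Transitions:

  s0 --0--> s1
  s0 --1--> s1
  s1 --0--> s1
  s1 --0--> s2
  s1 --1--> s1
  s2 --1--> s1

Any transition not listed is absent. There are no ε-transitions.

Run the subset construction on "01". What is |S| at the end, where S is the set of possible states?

Start in {s0}.
Read '0': s0→{s1}; now {s1}.
Read '1': s1→{s1}; now {s1}.
That set has 1 state.

1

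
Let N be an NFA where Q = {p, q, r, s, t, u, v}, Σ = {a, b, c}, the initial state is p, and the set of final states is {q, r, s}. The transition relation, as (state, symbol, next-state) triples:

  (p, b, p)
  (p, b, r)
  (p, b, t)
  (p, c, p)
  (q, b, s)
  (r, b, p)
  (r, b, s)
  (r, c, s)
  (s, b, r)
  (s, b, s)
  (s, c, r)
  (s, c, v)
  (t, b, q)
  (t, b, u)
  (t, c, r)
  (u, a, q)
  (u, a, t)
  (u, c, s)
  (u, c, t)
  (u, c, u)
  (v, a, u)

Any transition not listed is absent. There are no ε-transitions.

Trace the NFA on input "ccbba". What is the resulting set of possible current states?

{q, t}

Start in {p}.
Read 'c': p→{p}; now {p}.
Read 'c': p→{p}; now {p}.
Read 'b': p→{p, r, t}; now {p, r, t}.
Read 'b': p→{p, r, t}, r→{p, s}, t→{q, u}; now {p, q, r, s, t, u}.
Read 'a': p→∅, q→∅, r→∅, s→∅, t→∅, u→{q, t}; now {q, t}.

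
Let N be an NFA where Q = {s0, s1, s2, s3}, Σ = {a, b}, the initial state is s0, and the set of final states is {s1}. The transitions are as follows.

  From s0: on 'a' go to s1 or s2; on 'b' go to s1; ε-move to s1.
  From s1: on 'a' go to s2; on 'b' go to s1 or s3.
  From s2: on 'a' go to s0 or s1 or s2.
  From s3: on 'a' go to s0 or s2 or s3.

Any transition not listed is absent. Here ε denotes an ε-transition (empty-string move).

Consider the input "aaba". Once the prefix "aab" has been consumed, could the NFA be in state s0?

Start: ε-closure({s0}) = {s0, s1}.
Read 'a': s0→{s1, s2}, s1→{s2}; now {s1, s2}.
Read 'a': s1→{s2}, s2→{s0, s1, s2}; now {s0, s1, s2}.
Read 'b': s0→{s1}, s1→{s1, s3}, s2→∅; now {s1, s3}.
State s0 is not in {s1, s3}.

No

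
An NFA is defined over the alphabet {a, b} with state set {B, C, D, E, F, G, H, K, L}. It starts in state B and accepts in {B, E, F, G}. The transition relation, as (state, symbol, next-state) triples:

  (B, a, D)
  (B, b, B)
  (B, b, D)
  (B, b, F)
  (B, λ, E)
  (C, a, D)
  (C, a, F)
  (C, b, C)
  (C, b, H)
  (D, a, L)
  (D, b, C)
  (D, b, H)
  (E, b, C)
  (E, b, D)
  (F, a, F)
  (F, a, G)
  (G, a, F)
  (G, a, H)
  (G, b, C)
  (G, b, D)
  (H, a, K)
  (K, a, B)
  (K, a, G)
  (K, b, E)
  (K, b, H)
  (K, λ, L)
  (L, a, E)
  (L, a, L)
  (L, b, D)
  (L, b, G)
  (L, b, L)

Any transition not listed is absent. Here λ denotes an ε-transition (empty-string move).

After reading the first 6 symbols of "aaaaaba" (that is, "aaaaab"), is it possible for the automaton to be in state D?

Yes

Start: ε-closure({B}) = {B, E}.
Read 'a': {B, E} → {D}.
Read 'a': {D} → {L}.
Read 'a': {L} → {E, L}.
Read 'a': {E, L} → {E, L}.
Read 'a': {E, L} → {E, L}.
Read 'b': {E, L} → {C, D, G, L}.
State D is in {C, D, G, L}.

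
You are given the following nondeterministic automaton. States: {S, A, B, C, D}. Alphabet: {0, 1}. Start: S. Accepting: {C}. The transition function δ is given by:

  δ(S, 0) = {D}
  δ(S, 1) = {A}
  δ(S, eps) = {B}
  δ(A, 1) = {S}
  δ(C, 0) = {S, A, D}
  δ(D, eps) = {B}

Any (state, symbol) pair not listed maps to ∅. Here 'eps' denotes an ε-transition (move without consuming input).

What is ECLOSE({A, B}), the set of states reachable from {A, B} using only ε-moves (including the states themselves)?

{A, B}

Begin with {A, B}.
No ε-moves leave this set, so the closure equals the set itself.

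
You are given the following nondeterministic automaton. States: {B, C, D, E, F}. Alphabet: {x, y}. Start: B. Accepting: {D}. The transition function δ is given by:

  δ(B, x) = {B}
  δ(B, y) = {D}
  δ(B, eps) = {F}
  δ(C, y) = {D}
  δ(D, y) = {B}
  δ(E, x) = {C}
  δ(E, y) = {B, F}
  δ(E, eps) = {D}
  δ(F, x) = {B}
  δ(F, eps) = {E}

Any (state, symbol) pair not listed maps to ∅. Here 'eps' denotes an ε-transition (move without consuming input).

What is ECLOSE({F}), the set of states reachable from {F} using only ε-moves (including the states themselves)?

Begin with {F}.
ε-move F → E; add E.
ε-move E → D; add D.

{D, E, F}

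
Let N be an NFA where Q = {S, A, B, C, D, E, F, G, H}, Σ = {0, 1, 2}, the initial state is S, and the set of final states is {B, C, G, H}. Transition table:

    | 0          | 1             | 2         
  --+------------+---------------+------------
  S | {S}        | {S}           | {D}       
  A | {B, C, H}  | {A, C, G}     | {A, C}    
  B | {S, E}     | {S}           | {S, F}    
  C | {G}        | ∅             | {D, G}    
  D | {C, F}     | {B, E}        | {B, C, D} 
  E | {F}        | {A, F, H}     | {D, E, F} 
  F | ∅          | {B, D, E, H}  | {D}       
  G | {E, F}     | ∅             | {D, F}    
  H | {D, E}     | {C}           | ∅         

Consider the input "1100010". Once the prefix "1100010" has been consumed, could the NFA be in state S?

Start in {S}.
Read '1': S→{S}; now {S}.
Read '1': S→{S}; now {S}.
Read '0': S→{S}; now {S}.
Read '0': S→{S}; now {S}.
Read '0': S→{S}; now {S}.
Read '1': S→{S}; now {S}.
Read '0': S→{S}; now {S}.
State S is in {S}.

Yes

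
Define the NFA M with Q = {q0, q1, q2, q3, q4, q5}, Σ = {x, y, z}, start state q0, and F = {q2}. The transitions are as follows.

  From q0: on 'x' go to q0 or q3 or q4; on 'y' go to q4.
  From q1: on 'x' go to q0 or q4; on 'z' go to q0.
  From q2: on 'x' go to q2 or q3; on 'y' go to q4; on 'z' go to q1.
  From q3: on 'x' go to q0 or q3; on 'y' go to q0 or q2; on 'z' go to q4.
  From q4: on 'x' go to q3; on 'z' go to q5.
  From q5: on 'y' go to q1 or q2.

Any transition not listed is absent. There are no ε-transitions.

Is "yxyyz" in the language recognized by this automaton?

No

Start in {q0}.
Read 'y': {q0} → {q4}.
Read 'x': {q4} → {q3}.
Read 'y': {q3} → {q0, q2}.
Read 'y': {q0, q2} → {q4}.
Read 'z': {q4} → {q5}.
The final set {q5} contains no accepting state.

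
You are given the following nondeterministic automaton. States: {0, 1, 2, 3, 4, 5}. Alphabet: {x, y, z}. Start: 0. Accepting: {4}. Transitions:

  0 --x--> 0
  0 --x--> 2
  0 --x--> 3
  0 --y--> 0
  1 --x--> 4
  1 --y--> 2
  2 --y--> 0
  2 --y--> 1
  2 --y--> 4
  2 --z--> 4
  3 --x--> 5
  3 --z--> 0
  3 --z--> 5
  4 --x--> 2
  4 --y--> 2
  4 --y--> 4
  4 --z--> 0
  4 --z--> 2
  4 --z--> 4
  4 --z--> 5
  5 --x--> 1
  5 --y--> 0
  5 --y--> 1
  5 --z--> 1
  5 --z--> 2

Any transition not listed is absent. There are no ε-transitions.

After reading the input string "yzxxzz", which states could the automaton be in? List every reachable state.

∅

Start in {0}.
Read 'y': 0→{0}; now {0}.
Read 'z': 0→∅; now ∅.
The set is empty and remains empty for the remaining 4 symbols.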